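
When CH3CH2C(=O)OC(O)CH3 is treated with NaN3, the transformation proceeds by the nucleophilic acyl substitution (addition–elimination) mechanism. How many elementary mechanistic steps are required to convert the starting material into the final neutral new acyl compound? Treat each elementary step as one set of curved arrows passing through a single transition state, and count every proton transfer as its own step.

Step 1: N3⁻ adds to the carbonyl carbon; the C=O π electrons shift onto oxygen and a tetrahedral alkoxide intermediate forms.
Step 2: An oxygen lone pair re-forms the C=O π bond as the C–O σ-bond breaks; CH3CO2⁻ is expelled.
Total: 2 elementary steps.

2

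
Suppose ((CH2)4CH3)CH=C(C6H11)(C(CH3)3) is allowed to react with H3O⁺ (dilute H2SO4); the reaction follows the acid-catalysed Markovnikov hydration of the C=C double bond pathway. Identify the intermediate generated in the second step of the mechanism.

oxonium ion

Step 1: Protonation of the alkene by H3O⁺: the π bond acts as the nucleophile and picks up H⁺, giving the more stable (Markovnikov) tertiary carbocation. H2O is released.
Step 2: Nucleophilic capture of the cation by H2O produces the protonated alcohol (an oxonium ion).
After step 2 the species present is an oxonium ion.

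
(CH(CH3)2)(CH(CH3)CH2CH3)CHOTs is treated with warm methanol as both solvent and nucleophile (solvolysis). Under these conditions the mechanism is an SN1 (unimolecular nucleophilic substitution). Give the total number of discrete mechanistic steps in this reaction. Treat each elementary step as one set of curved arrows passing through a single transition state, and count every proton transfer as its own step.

Step 1: Ionisation: the C–O σ-bond cleaves heterolytically; both bonding electrons depart with TsO⁻, leaving a secondary carbocation at the α-carbon.
Step 2: A 1,2-hydride shift from the adjacent isopropyl carbon moves the positive charge from the secondary centre to an adjacent carbon, generating a more stable tertiary carbocation.
Step 3: Nucleophilic capture: the oxygen of CH3OH bonds to the cationic carbon, producing an oxonium-ion intermediate.
Step 4: A second solvent molecule removes the proton on oxygen, giving the neutral ether product.
Total: 4 elementary steps.

4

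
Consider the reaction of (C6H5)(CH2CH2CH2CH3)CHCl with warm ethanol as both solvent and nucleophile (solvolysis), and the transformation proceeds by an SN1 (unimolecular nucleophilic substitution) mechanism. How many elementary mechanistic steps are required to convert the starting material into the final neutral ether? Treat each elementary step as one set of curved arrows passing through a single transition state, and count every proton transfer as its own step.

3

Step 1: The C–Cl bond breaks with both electrons going to the chloride; Cl⁻ leaves and a secondary carbocation remains.
(No 1,2-shift: no single shift to an adjacent carbon would give a more stable cation.)
Step 2: CH3CH2OH donates an oxygen lone pair into the empty p orbital of the cation, giving a protonated ether (an oxonium ion).
Step 3: Deprotonation of the oxonium oxygen by solvent ethanol yields the neutral ether.
Total: 3 elementary steps.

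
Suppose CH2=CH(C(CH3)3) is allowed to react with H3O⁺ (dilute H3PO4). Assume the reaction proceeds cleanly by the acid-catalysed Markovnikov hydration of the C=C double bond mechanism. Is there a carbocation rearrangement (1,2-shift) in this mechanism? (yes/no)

yes

The first-formed carbocation is secondary.
The adjacent tert-butyl carbon has no hydrogen but bears methyl groups; migration of one methyl with its bonding pair (a 1,2-methyl shift) places the charge on a tertiary centre.
Tertiary is more stable than secondary, so the shift occurs.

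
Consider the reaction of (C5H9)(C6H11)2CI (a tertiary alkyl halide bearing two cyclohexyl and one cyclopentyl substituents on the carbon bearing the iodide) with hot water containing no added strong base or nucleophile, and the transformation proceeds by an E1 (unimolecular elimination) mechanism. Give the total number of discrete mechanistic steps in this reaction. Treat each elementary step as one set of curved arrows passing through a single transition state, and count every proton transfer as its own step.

Step 1: Unassisted departure of I⁻ (taking the C–I bonding pair) generates a tertiary carbocation.
(No 1,2-shift: no single shift to an adjacent carbon would give a more stable cation.)
Step 2: A weak base (a water molecule from the solvent) removes a proton from a carbon adjacent to the cationic centre; the electrons of that C–H bond become the new π(C=C) bond, giving the alkene.
Total: 2 elementary steps.

2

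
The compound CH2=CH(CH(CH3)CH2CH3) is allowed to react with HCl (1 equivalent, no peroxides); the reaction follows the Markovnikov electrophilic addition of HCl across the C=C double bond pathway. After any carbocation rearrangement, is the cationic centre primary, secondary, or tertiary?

Step 1: Protonation of the alkene by HCl: the π bond acts as the nucleophile and picks up H⁺, giving the more stable (Markovnikov) secondary carbocation. The H–Cl bond breaks heterolytically, releasing Cl⁻.
Step 2: Carbocation rearrangement: a 1,2-hydride shift from the adjacent sec-butyl carbon converts the initially-formed secondary cation into the more stable tertiary cation.
The cation rearranges from secondary to tertiary via a 1,2-hydride shift from the adjacent sec-butyl carbon; the tertiary cation is what reacts next.

tertiary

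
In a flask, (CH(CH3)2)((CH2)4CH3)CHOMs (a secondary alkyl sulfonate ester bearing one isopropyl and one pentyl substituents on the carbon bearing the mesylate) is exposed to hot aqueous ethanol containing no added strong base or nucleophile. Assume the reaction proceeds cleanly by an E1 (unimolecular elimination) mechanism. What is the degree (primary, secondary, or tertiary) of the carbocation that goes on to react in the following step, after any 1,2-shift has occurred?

Step 1: The C–O bond breaks with both electrons going to the mesylate; MsO⁻ leaves and a secondary carbocation remains.
Step 2: Carbocation rearrangement: a 1,2-hydride shift from the adjacent isopropyl carbon converts the initially-formed secondary cation into the more stable tertiary cation.
The cation rearranges from secondary to tertiary via a 1,2-hydride shift from the adjacent isopropyl carbon; the tertiary cation is what reacts next.

tertiary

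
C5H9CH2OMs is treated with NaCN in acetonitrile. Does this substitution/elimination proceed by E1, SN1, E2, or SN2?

Conditions: a primary substrate with a strong nucleophile in the polar aprotic solvent acetonitrile.
These conditions are the textbook signature of the SN2 pathway.
An unhindered substrate with a strong nucleophile in a polar aprotic solvent favours one-step backside displacement.

SN2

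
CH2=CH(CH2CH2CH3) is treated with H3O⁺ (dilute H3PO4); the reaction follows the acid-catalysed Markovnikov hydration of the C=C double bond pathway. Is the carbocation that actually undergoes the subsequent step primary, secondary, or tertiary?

Step 1: Protonation of the alkene by H3O⁺: the π bond acts as the nucleophile and picks up H⁺, giving the more stable (Markovnikov) secondary carbocation. H2O is released.
No single 1,2-shift to an adjacent carbon would give a more-substituted cation, so no rearrangement occurs.

secondary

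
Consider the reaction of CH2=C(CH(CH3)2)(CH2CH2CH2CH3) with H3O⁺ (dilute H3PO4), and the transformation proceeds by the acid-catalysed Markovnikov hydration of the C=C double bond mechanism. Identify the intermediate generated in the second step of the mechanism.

Step 1: Protonation of the alkene by H3O⁺: the π bond acts as the nucleophile and picks up H⁺, giving the more stable (Markovnikov) tertiary carbocation. H2O is released.
Step 2: Water acts as the nucleophile: an oxygen lone pair bonds to the cationic carbon, giving an oxonium-ion intermediate.
After step 2 the species present is an oxonium ion.

oxonium ion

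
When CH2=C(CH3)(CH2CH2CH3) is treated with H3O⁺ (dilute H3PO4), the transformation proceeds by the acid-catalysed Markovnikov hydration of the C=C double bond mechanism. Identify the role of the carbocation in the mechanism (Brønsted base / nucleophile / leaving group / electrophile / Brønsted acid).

electrophile

Step 2: Water acts as the nucleophile: an oxygen lone pair bonds to the cationic carbon, giving an oxonium-ion intermediate.
The carbocation accepts an electron pair into an empty or π* orbital — it is the electrophile.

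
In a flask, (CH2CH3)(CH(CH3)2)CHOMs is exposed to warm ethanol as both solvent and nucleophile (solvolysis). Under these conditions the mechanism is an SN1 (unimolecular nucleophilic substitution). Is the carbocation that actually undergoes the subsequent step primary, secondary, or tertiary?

Step 1: Rate-determining heterolysis of the C–O bond gives MsO⁻ and a secondary carbocation.
Step 2: A 1,2-hydride shift from the adjacent isopropyl carbon moves the positive charge from the secondary centre to an adjacent carbon, generating a more stable tertiary carbocation.
The cation rearranges from secondary to tertiary via a 1,2-hydride shift from the adjacent isopropyl carbon; the tertiary cation is what reacts next.

tertiary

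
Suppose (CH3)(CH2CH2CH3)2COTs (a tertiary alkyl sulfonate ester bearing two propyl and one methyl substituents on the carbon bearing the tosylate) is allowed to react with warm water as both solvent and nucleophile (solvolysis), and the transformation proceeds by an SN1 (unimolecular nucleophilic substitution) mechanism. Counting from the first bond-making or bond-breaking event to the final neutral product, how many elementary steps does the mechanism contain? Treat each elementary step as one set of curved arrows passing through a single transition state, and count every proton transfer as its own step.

Step 1: Unassisted departure of TsO⁻ (taking the C–O bonding pair) generates a tertiary carbocation.
(No 1,2-shift: no single shift to an adjacent carbon would give a more stable cation.)
Step 2: A lone pair on the oxygen of H2O attacks the carbocation, forming a new C–O σ-bond and an oxonium ion.
Step 3: Proton transfer from the O–H of the oxonium ion to a solvent molecule delivers the neutral alcohol.
Total: 3 elementary steps.

3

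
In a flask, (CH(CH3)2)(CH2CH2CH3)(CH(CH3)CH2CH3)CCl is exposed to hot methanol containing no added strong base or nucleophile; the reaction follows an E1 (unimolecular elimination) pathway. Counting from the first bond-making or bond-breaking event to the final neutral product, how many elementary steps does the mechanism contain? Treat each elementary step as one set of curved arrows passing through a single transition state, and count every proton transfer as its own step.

2

Step 1: Unassisted departure of Cl⁻ (taking the C–Cl bonding pair) generates a tertiary carbocation.
(No 1,2-shift: no single shift to an adjacent carbon would give a more stable cation.)
Step 2: Loss of a β-proton to a methanol molecule of the solvent: the C–H bonding pair collapses toward the cationic carbon to form the C=C π bond, yielding the alkene.
Total: 2 elementary steps.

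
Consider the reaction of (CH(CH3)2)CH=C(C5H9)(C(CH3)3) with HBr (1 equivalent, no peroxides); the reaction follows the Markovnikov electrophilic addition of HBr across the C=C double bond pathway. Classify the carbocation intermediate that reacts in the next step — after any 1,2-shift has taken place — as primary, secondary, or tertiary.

tertiary

Step 1: Protonation of the alkene by HBr: the π bond acts as the nucleophile and picks up H⁺, giving the more stable (Markovnikov) tertiary carbocation. The H–Br bond breaks heterolytically, releasing Br⁻.
No single 1,2-shift to an adjacent carbon would give a more-substituted cation, so no rearrangement occurs.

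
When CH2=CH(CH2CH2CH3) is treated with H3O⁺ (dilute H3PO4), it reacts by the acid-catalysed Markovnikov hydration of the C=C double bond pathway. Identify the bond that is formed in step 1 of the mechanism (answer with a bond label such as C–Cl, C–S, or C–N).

C–H

Step 1: Protonation of the alkene by H3O⁺: the π bond acts as the nucleophile and picks up H⁺, giving the more stable (Markovnikov) secondary carbocation. H2O is released.
The bond formed in this step is the C–H bond.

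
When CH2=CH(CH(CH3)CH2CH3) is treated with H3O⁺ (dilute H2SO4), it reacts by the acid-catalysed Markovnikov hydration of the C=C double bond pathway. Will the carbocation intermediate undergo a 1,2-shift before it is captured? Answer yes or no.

yes

The first-formed carbocation is secondary.
The adjacent sec-butyl carbon already bears 2 other carbon substituents and has a hydrogen to migrate; after a 1,2-hydride shift from that carbon the positive charge sits on a tertiary centre.
Tertiary is more stable than secondary, so the shift occurs.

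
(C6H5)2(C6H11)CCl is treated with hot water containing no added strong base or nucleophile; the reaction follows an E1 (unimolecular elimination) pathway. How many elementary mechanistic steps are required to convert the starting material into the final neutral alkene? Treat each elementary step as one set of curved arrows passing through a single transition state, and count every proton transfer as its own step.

2

Step 1: Ionisation: the C–Cl σ-bond cleaves heterolytically; both bonding electrons depart with Cl⁻, leaving a tertiary carbocation at the α-carbon.
(No 1,2-shift: no single shift to an adjacent carbon would give a more stable cation.)
Step 2: Loss of a β-proton to a water molecule of the solvent: the C–H bonding pair collapses toward the cationic carbon to form the C=C π bond, yielding the alkene.
Total: 2 elementary steps.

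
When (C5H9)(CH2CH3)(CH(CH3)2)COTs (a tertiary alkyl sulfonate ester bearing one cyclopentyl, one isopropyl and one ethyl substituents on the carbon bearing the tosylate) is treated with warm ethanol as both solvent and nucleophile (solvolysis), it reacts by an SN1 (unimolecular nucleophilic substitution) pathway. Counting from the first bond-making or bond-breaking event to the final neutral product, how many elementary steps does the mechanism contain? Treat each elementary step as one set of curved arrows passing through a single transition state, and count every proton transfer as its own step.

Step 1: The C–O bond breaks with both electrons going to the tosylate; TsO⁻ leaves and a tertiary carbocation remains.
(No 1,2-shift: no single shift to an adjacent carbon would give a more stable cation.)
Step 2: CH3CH2OH donates an oxygen lone pair into the empty p orbital of the cation, giving a protonated ether (an oxonium ion).
Step 3: Deprotonation of the oxonium oxygen by solvent ethanol yields the neutral ether.
Total: 3 elementary steps.

3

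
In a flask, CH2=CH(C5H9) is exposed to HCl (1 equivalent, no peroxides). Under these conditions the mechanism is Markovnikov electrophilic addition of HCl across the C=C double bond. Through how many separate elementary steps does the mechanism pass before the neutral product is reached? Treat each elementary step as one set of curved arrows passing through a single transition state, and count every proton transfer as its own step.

Step 1: Protonation of the alkene by HCl: the π bond acts as the nucleophile and picks up H⁺, giving the more stable (Markovnikov) secondary carbocation. The H–Cl bond breaks heterolytically, releasing Cl⁻.
Step 2: A 1,2-hydride shift from the adjacent cyclopentyl carbon moves the positive charge from the secondary centre to an adjacent carbon, generating a more stable tertiary carbocation.
Step 3: The Cl⁻ anion donates a lone pair to the carbocation, forming the new C–Cl σ-bond and giving the neutral alkyl halide.
Total: 3 elementary steps.

3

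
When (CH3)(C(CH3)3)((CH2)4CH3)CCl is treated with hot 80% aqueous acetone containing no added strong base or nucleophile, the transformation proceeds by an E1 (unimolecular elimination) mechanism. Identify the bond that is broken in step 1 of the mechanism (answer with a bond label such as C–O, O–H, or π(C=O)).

Step 1: Unassisted departure of Cl⁻ (taking the C–Cl bonding pair) generates a tertiary carbocation.
The bond broken in this step is the C–Cl bond.

C–Cl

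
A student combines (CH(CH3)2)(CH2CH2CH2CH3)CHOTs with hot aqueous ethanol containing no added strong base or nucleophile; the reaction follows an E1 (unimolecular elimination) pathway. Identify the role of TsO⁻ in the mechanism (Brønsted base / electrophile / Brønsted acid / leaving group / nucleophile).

leaving group

Step 1: Rate-determining heterolysis of the C–O bond gives TsO⁻ and a secondary carbocation.
TsO⁻ departs with both electrons of the breaking σ-bond — that is the definition of a leaving group.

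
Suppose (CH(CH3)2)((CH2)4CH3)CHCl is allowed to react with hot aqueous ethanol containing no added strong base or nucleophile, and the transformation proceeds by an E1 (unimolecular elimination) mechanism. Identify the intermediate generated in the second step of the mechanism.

tertiary carbocation

Step 1: Ionisation: the C–Cl σ-bond cleaves heterolytically; both bonding electrons depart with Cl⁻, leaving a secondary carbocation at the α-carbon.
Step 2: A hydride (H with its bonding pair) migrates from the adjacent isopropyl carbon to the cationic centre — a 1,2-hydride shift — upgrading the secondary cation to a tertiary one.
After step 2 the species present is a tertiary carbocation.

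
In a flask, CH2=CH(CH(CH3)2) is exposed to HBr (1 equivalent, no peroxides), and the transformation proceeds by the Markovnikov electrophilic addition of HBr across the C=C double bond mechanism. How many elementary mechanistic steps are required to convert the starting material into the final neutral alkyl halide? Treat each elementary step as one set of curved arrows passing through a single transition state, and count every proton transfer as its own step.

Step 1: Electrophilic addition begins with the π(C=C) electrons forming a bond to the proton of HBr. Following Markovnikov's rule, the resulting cation is secondary. The H–Br bond breaks heterolytically, releasing Br⁻.
Step 2: Carbocation rearrangement: a 1,2-hydride shift from the adjacent isopropyl carbon converts the initially-formed secondary cation into the more stable tertiary cation.
Step 3: The Br⁻ anion donates a lone pair to the carbocation, forming the new C–Br σ-bond and giving the neutral alkyl halide.
Total: 3 elementary steps.

3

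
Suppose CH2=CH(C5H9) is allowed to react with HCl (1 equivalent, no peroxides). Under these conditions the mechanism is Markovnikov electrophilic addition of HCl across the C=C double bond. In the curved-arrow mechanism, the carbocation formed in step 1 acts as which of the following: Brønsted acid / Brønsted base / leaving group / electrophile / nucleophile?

Step 3: Nucleophilic attack by Cl⁻ on the carbocation completes the addition, giving R–Cl.
The carbocation formed in step 1 accepts an electron pair into an empty or π* orbital — it is the electrophile.

electrophile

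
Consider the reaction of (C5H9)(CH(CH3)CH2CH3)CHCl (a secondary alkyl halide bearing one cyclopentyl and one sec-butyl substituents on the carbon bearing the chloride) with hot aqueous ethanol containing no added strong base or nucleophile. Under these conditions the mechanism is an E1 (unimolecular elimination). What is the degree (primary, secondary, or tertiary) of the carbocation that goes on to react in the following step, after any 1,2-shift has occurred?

tertiary

Step 1: Ionisation: the C–Cl σ-bond cleaves heterolytically; both bonding electrons depart with Cl⁻, leaving a secondary carbocation at the α-carbon.
Step 2: A hydride (H with its bonding pair) migrates from the adjacent cyclopentyl carbon to the cationic centre — a 1,2-hydride shift — upgrading the secondary cation to a tertiary one.
The cation rearranges from secondary to tertiary via a 1,2-hydride shift from the adjacent cyclopentyl carbon; the tertiary cation is what reacts next.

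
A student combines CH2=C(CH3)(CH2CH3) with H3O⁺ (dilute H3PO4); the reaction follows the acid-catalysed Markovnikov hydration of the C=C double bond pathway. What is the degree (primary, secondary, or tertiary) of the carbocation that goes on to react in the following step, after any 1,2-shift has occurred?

tertiary

Step 1: Protonation of the alkene by H3O⁺: the π bond acts as the nucleophile and picks up H⁺, giving the more stable (Markovnikov) tertiary carbocation. H2O is released.
No single 1,2-shift to an adjacent carbon would give a more-substituted cation, so no rearrangement occurs.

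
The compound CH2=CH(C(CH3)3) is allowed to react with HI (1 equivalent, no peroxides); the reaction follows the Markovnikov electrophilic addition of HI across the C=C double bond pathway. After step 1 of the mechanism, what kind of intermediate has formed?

secondary carbocation

Step 1: Protonation of the alkene by HI: the π bond acts as the nucleophile and picks up H⁺, giving the more stable (Markovnikov) secondary carbocation. The H–I bond breaks heterolytically, releasing I⁻.
After step 1 the species present is a secondary carbocation.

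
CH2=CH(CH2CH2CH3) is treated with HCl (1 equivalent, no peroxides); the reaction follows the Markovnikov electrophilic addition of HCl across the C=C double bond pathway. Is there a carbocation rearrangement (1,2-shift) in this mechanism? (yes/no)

no

The first-formed carbocation is secondary.
No single 1,2-shift to an adjacent carbon would produce a more-substituted cation than the one already present, so no rearrangement occurs.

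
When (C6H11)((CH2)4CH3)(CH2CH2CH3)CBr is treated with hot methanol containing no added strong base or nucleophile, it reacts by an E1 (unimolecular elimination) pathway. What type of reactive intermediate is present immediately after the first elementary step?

Step 1: Unassisted departure of Br⁻ (taking the C–Br bonding pair) generates a tertiary carbocation.
After step 1 the species present is a tertiary carbocation.

tertiary carbocation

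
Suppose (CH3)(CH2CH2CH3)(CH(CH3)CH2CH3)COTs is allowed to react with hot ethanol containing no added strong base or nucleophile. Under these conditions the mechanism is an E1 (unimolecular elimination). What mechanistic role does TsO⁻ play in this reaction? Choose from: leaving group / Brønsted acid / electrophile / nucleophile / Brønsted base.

Step 1: The C–O bond breaks with both electrons going to the tosylate; TsO⁻ leaves and a tertiary carbocation remains.
TsO⁻ departs with both electrons of the breaking σ-bond — that is the definition of a leaving group.

leaving group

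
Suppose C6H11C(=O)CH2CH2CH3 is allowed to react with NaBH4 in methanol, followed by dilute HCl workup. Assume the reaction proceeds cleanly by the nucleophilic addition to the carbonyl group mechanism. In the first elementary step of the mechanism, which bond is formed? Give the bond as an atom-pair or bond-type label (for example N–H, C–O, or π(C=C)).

C–H

Step 1: H⁻ (delivered from BH4⁻) attacks the sp² carbonyl carbon; the C=O π bond breaks and the electrons end up as a lone pair on the alkoxide oxygen of the tetrahedral intermediate.
The bond formed in this step is the C–H bond.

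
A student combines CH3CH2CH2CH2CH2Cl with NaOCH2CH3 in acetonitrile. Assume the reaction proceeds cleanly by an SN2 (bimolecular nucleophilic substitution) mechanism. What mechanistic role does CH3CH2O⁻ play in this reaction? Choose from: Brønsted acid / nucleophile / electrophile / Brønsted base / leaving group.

Step 1: CH3CH2O⁻ attacks the back face of the α-carbon while Cl⁻ departs with the C–Cl bonding pair — a single concerted displacement through a pentacoordinate transition state.
CH3CH2O⁻ donates an electron pair to form a new σ-bond to carbon — it is the nucleophile.

nucleophile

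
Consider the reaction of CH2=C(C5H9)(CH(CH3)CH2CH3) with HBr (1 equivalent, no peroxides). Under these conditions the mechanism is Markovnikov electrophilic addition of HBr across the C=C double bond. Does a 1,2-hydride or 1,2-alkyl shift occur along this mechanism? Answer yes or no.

The first-formed carbocation is tertiary.
No single 1,2-shift to an adjacent carbon would produce a more-substituted cation than the one already present, so no rearrangement occurs.

no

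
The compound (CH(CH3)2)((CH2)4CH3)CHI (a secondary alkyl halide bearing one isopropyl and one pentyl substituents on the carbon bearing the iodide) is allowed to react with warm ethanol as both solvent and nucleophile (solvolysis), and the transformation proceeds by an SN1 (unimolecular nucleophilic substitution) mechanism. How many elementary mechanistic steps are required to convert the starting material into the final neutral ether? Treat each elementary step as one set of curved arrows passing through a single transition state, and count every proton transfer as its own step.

Step 1: The C–I bond breaks with both electrons going to the iodide; I⁻ leaves and a secondary carbocation remains.
Step 2: Carbocation rearrangement: a 1,2-hydride shift from the adjacent isopropyl carbon converts the initially-formed secondary cation into the more stable tertiary cation.
Step 3: Nucleophilic capture: the oxygen of CH3CH2OH bonds to the cationic carbon, producing an oxonium-ion intermediate.
Step 4: Deprotonation of the oxonium oxygen by solvent ethanol yields the neutral ether.
Total: 4 elementary steps.

4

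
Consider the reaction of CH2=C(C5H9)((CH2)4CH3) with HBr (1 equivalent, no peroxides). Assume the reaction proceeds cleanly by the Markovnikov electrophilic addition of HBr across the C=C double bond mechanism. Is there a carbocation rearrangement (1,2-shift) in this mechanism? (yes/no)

The first-formed carbocation is tertiary.
No single 1,2-shift to an adjacent carbon would produce a more-substituted cation than the one already present, so no rearrangement occurs.

no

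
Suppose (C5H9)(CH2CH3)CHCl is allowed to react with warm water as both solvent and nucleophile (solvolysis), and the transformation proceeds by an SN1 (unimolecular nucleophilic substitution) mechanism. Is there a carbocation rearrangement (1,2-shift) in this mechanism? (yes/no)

yes

The first-formed carbocation is secondary.
The adjacent cyclopentyl carbon already bears 2 other carbon substituents and has a hydrogen to migrate; after a 1,2-hydride shift from that carbon the positive charge sits on a tertiary centre.
Tertiary is more stable than secondary, so the shift occurs.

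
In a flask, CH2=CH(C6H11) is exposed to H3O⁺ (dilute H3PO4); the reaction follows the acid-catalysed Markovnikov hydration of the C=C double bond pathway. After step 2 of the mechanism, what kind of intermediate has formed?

tertiary carbocation

Step 1: Electrophilic addition begins with the π(C=C) electrons forming a bond to the proton of H3O⁺. Following Markovnikov's rule, the resulting cation is secondary. H2O is released.
Step 2: Carbocation rearrangement: a 1,2-hydride shift from the adjacent cyclohexyl carbon converts the initially-formed secondary cation into the more stable tertiary cation.
After step 2 the species present is a tertiary carbocation.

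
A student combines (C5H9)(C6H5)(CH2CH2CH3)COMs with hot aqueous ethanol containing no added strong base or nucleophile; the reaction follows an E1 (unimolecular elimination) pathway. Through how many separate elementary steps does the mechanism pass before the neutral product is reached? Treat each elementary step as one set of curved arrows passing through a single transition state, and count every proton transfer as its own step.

2

Step 1: Ionisation: the C–O σ-bond cleaves heterolytically; both bonding electrons depart with MsO⁻, leaving a tertiary carbocation at the α-carbon.
(No 1,2-shift: no single shift to an adjacent carbon would give a more stable cation.)
Step 2: A weak base (a water (or ethanol) molecule from the solvent) removes a proton from a carbon adjacent to the cationic centre; the electrons of that C–H bond become the new π(C=C) bond, giving the alkene.
Total: 2 elementary steps.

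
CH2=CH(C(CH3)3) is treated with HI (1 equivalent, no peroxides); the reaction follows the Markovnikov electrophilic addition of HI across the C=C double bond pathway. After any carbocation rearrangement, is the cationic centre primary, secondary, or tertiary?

tertiary

Step 1: Electrophilic addition begins with the π(C=C) electrons forming a bond to the proton of HI. Following Markovnikov's rule, the resulting cation is secondary. The H–I bond breaks heterolytically, releasing I⁻.
Step 2: A methyl group with its bonding pair migrates from the adjacent tert-butyl carbon to the cationic centre — a 1,2-methyl shift — upgrading the secondary cation to a tertiary one.
The cation rearranges from secondary to tertiary via a 1,2-methyl shift from the adjacent tert-butyl carbon; the tertiary cation is what reacts next.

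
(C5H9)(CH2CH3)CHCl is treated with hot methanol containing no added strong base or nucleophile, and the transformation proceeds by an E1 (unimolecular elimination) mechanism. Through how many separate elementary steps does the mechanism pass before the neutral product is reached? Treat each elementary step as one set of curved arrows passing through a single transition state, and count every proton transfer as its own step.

3

Step 1: The C–Cl bond breaks with both electrons going to the chloride; Cl⁻ leaves and a secondary carbocation remains.
Step 2: A hydride (H with its bonding pair) migrates from the adjacent cyclopentyl carbon to the cationic centre — a 1,2-hydride shift — upgrading the secondary cation to a tertiary one.
Step 3: Loss of a β-proton to a methanol molecule of the solvent: the C–H bonding pair collapses toward the cationic carbon to form the C=C π bond, yielding the alkene.
Total: 3 elementary steps.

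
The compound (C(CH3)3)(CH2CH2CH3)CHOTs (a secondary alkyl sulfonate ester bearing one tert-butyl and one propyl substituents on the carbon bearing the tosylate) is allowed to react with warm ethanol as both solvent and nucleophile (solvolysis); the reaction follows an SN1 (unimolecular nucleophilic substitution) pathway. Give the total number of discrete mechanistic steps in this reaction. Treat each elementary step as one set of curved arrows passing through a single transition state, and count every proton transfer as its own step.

4

Step 1: Unassisted departure of TsO⁻ (taking the C–O bonding pair) generates a secondary carbocation.
Step 2: A 1,2-methyl shift from the adjacent tert-butyl carbon moves the positive charge from the secondary centre to an adjacent carbon, generating a more stable tertiary carbocation.
Step 3: CH3CH2OH donates an oxygen lone pair into the empty p orbital of the cation, giving a protonated ether (an oxonium ion).
Step 4: Proton transfer from the O–H of the oxonium ion to a solvent molecule delivers the neutral ether.
Total: 4 elementary steps.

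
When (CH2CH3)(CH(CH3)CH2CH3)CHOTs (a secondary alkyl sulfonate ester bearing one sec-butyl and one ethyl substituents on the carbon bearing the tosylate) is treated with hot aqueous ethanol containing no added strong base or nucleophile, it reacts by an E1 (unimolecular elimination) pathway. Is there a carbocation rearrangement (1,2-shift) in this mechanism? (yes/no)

yes

The first-formed carbocation is secondary.
The adjacent sec-butyl carbon already bears 2 other carbon substituents and has a hydrogen to migrate; after a 1,2-hydride shift from that carbon the positive charge sits on a tertiary centre.
Tertiary is more stable than secondary, so the shift occurs.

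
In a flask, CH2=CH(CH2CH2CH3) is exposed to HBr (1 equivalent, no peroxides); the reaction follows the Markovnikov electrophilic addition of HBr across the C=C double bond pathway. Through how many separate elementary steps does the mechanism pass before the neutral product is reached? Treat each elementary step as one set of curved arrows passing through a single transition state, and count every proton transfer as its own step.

2

Step 1: Protonation of the alkene by HBr: the π bond acts as the nucleophile and picks up H⁺, giving the more stable (Markovnikov) secondary carbocation. The H–Br bond breaks heterolytically, releasing Br⁻.
(No 1,2-shift: no single shift to an adjacent carbon would give a more stable cation.)
Step 2: Br⁻ captures the cation: a lone pair on Br⁻ fills the empty p orbital, producing the alkyl halide product.
Total: 2 elementary steps.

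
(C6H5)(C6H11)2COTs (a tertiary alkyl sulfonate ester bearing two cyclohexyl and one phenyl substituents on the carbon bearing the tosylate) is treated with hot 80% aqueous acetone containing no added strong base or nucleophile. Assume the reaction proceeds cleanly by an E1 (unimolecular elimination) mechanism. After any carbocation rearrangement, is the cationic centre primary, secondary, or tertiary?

Step 1: Rate-determining heterolysis of the C–O bond gives TsO⁻ and a tertiary carbocation.
No single 1,2-shift to an adjacent carbon would give a more-substituted cation, so no rearrangement occurs.

tertiary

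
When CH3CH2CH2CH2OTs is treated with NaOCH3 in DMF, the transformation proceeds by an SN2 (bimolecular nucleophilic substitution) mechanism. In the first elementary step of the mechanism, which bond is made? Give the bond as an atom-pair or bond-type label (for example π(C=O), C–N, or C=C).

C–O

Step 1: The methoxide nucleophile donates a lone pair from O to the α-carbon in a backside attack; simultaneously the C–O σ-bond breaks and both of its electrons leave with TsO⁻. One concerted step with inversion of configuration.
The bond formed in this step is the C–O bond.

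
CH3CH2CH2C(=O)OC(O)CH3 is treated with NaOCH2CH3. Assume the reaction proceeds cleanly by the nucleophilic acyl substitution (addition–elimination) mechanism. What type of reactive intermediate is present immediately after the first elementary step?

tetrahedral intermediate

Step 1: CH3CH2O⁻ adds to the carbonyl carbon; the C=O π electrons shift onto oxygen and a tetrahedral alkoxide intermediate forms.
After step 1 the species present is a tetrahedral intermediate.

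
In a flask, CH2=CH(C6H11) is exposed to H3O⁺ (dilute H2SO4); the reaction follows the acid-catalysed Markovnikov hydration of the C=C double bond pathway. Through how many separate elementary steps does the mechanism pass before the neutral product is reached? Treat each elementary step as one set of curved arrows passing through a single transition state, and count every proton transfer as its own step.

4

Step 1: Protonation of the alkene by H3O⁺: the π bond acts as the nucleophile and picks up H⁺, giving the more stable (Markovnikov) secondary carbocation. H2O is released.
Step 2: A 1,2-hydride shift from the adjacent cyclohexyl carbon moves the positive charge from the secondary centre to an adjacent carbon, generating a more stable tertiary carbocation.
Step 3: Nucleophilic capture of the cation by H2O produces the protonated alcohol (an oxonium ion).
Step 4: H2O removes a proton from the oxonium oxygen, regenerating H3O⁺ and giving the neutral alcohol.
Total: 4 elementary steps.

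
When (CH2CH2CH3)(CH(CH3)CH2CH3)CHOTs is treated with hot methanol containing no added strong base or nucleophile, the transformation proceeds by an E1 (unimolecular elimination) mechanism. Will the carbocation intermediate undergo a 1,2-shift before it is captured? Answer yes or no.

yes

The first-formed carbocation is secondary.
The adjacent sec-butyl carbon already bears 2 other carbon substituents and has a hydrogen to migrate; after a 1,2-hydride shift from that carbon the positive charge sits on a tertiary centre.
Tertiary is more stable than secondary, so the shift occurs.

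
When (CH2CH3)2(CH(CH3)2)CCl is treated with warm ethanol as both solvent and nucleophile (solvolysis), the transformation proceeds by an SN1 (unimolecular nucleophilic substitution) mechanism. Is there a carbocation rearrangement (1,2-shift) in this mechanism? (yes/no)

The first-formed carbocation is tertiary.
No single 1,2-shift to an adjacent carbon would produce a more-substituted cation than the one already present, so no rearrangement occurs.

no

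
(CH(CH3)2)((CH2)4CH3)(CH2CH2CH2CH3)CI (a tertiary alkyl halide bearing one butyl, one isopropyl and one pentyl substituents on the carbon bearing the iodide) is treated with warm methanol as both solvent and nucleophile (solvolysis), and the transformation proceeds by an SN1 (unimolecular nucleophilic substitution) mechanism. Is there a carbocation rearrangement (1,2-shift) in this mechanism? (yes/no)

no

The first-formed carbocation is tertiary.
No single 1,2-shift to an adjacent carbon would produce a more-substituted cation than the one already present, so no rearrangement occurs.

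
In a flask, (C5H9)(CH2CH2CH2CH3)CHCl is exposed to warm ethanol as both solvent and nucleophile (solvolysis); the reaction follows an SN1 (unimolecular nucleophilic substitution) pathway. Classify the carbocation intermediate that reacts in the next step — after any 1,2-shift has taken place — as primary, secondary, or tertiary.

Step 1: The C–Cl bond breaks with both electrons going to the chloride; Cl⁻ leaves and a secondary carbocation remains.
Step 2: Carbocation rearrangement: a 1,2-hydride shift from the adjacent cyclopentyl carbon converts the initially-formed secondary cation into the more stable tertiary cation.
The cation rearranges from secondary to tertiary via a 1,2-hydride shift from the adjacent cyclopentyl carbon; the tertiary cation is what reacts next.

tertiary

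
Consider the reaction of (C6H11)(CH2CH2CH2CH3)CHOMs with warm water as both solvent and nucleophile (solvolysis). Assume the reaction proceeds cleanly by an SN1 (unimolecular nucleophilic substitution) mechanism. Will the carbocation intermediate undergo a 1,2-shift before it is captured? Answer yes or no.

The first-formed carbocation is secondary.
The adjacent cyclohexyl carbon already bears 2 other carbon substituents and has a hydrogen to migrate; after a 1,2-hydride shift from that carbon the positive charge sits on a tertiary centre.
Tertiary is more stable than secondary, so the shift occurs.

yes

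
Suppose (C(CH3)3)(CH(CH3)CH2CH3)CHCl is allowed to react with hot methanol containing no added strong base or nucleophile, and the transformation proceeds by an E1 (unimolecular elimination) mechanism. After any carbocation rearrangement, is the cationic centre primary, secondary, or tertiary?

tertiary

Step 1: Rate-determining heterolysis of the C–Cl bond gives Cl⁻ and a secondary carbocation.
Step 2: A hydride (H with its bonding pair) migrates from the adjacent sec-butyl carbon to the cationic centre — a 1,2-hydride shift — upgrading the secondary cation to a tertiary one.
The cation rearranges from secondary to tertiary via a 1,2-hydride shift from the adjacent sec-butyl carbon; the tertiary cation is what reacts next.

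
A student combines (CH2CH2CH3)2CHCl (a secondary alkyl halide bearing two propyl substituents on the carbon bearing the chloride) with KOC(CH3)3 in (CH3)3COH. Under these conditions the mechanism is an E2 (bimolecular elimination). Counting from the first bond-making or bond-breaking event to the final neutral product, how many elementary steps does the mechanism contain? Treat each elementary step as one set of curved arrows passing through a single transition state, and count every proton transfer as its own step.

1

Step 1: The strong base (CH3)3CO⁻ removes a β-hydrogen; in the same concerted event the electrons of the breaking C–H bond form the new π(C=C) bond and the C–Cl σ-bond breaks, expelling Cl⁻. Anti-periplanar geometry; one transition state.
Total: 1 elementary step.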